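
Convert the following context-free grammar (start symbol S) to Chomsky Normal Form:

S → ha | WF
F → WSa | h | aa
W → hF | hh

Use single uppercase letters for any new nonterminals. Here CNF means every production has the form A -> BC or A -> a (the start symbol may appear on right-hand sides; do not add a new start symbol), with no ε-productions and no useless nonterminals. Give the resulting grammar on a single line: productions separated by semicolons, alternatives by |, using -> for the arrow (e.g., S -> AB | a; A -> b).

No ε-productions.
No unit productions to eliminate.
TERM: introduce A -> a, B -> h and substitute in every rule of length ≥2.
BIN: F -> WSA becomes F -> WC, C -> SA.

S -> BA | WF; A -> a; B -> h; C -> SA; F -> h | AA | WC; W -> BB | BF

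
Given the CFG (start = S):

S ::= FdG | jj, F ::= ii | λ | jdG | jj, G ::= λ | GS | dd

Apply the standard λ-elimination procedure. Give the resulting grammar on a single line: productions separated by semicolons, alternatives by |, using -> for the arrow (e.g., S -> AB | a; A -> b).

S -> d | Fd | dG | jj | FdG; F -> ii | jd | jj | jdG; G -> S | GS | dd

Nullable set: {F, G}.
S -> FdG: F, G nullable, giving Fd | FdG | d | dG.
Drop F -> λ.
F -> jdG: G nullable, giving jd | jdG.
Drop G -> λ.
G -> GS: G nullable, giving GS | S.
Unchanged (no nullable symbols): S -> jj; F -> ii; F -> jj; G -> dd.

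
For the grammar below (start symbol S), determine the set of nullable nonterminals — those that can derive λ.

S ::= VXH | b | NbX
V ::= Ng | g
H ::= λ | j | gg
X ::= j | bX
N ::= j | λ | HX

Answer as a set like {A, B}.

Directly nullable (have an ε-rule): {H, N}.
Not nullable: S, V, X — each has a terminal in every rule's right-hand side or depends on a non-nullable symbol.

{H, N}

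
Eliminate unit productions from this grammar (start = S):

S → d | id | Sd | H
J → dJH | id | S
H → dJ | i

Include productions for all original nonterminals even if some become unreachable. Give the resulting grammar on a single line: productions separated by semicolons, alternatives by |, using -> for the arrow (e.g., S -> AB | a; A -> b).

S -> d | i | Sd | dJ | id; H -> i | dJ; J -> d | i | Sd | dJ | id | dJH

Unit productions: J->S, S->H.
Unit pairs (A ⇒* B via units): (J,H), (J,S), (S,H).
S: inherits non-unit rules of {H, S} → Sd | d | dJ | i | id.
H: inherits non-unit rules of {H} → dJ | i.
J: inherits non-unit rules of {H, J, S} → Sd | d | dJ | dJH | i | id.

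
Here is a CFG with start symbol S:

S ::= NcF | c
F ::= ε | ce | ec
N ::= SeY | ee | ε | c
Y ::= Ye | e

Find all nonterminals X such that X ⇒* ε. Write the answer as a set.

Directly nullable (have an ε-rule): {F, N}.
Not nullable: S, Y — each has a terminal in every rule's right-hand side or depends on a non-nullable symbol.

{F, N}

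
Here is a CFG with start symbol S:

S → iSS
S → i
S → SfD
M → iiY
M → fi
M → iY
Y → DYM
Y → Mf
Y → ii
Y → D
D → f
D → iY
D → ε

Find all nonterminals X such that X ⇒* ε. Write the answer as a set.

{D, Y}

Directly nullable (have an ε-rule): {D}.
Y is nullable via Y -> D (every symbol on the right is already known nullable).
Not nullable: M, S — each has a terminal in every rule's right-hand side or depends on a non-nullable symbol.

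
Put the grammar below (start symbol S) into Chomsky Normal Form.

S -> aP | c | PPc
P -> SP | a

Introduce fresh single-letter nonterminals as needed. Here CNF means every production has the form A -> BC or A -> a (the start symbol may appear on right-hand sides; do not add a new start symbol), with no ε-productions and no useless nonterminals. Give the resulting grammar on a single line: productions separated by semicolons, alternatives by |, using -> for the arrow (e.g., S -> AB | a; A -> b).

No ε-productions.
No unit productions to eliminate.
TERM: introduce B -> a, A -> c and substitute in every rule of length ≥2.
BIN: S -> PPA becomes S -> PC, C -> PA.

S -> c | BP | PC; A -> c; B -> a; C -> PA; P -> a | SP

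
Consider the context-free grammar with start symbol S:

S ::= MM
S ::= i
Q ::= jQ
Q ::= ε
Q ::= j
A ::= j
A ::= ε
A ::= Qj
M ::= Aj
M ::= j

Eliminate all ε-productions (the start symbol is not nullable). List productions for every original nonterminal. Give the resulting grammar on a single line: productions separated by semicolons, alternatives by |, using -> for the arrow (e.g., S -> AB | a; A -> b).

S -> i | MM; A -> j | Qj; M -> j | Aj; Q -> j | jQ

Nullable set: {A, Q}.
Drop A -> ε.
A -> Qj: Q nullable, giving Qj | j.
M -> Aj: A nullable, giving Aj | j.
Drop Q -> ε.
Q -> jQ: Q nullable, giving j | jQ.
Unchanged (no nullable symbols): S -> MM; S -> i; A -> j; M -> j; Q -> j.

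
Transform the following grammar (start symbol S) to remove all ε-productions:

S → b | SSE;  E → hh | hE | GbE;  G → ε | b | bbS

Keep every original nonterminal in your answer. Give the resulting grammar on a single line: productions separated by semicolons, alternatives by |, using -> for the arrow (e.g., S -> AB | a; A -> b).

Nullable set: {G}.
E -> GbE: G nullable, giving GbE | bE.
Drop G -> ε.
Unchanged (no nullable symbols): S -> SSE; S -> b; E -> hE; E -> hh; G -> b; G -> bbS.

S -> b | SSE; E -> bE | hE | hh | GbE; G -> b | bbS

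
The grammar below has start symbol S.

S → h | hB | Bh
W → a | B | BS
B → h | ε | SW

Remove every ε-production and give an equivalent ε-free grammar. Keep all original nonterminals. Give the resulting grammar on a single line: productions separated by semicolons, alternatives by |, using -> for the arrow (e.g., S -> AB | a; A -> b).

Nullable set: {B, W}.
S -> Bh: B nullable, giving Bh | h.
S -> hB: B nullable, giving h | hB.
Drop B -> ε.
B -> SW: W nullable, giving S | SW.
W -> B: B nullable, giving B.
W -> BS: B nullable, giving BS | S.
Unchanged (no nullable symbols): S -> h; B -> h; W -> a.

S -> h | Bh | hB; B -> S | h | SW; W -> B | S | a | BS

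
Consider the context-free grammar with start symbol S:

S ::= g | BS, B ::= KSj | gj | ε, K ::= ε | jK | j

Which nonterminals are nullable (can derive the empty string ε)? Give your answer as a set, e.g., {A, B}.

{B, K}

Directly nullable (have an ε-rule): {B, K}.
Not nullable: S — each has a terminal in every rule's right-hand side or depends on a non-nullable symbol.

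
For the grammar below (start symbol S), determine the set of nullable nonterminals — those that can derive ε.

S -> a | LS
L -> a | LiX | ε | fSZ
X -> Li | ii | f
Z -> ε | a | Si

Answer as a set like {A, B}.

{L, Z}

Directly nullable (have an ε-rule): {L, Z}.
Not nullable: S, X — each has a terminal in every rule's right-hand side or depends on a non-nullable symbol.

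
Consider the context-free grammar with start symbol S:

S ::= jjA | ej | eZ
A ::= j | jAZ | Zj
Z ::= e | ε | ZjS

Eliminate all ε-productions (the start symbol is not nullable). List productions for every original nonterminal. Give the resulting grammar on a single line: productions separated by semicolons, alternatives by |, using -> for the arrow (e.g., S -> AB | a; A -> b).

S -> e | eZ | ej | jjA; A -> j | Zj | jA | jAZ; Z -> e | jS | ZjS

Nullable set: {Z}.
S -> eZ: Z nullable, giving e | eZ.
A -> Zj: Z nullable, giving Zj | j.
A -> jAZ: Z nullable, giving jA | jAZ.
Drop Z -> ε.
Z -> ZjS: Z nullable, giving ZjS | jS.
Unchanged (no nullable symbols): S -> ej; S -> jjA; A -> j; Z -> e.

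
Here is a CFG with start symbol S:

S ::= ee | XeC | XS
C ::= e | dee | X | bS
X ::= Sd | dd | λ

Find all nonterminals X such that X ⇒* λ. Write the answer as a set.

{C, X}

Directly nullable (have an ε-rule): {X}.
C is nullable via C -> X (every symbol on the right is already known nullable).
Not nullable: S — each has a terminal in every rule's right-hand side or depends on a non-nullable symbol.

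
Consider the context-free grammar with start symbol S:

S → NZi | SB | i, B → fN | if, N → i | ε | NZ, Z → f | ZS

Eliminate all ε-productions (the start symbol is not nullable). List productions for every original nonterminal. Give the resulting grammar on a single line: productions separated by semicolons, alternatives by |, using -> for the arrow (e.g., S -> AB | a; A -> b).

S -> i | SB | Zi | NZi; B -> f | fN | if; N -> Z | i | NZ; Z -> f | ZS

Nullable set: {N}.
S -> NZi: N nullable, giving NZi | Zi.
B -> fN: N nullable, giving f | fN.
Drop N -> ε.
N -> NZ: N nullable, giving NZ | Z.
Unchanged (no nullable symbols): S -> SB; S -> i; B -> if; N -> i; Z -> ZS; Z -> f.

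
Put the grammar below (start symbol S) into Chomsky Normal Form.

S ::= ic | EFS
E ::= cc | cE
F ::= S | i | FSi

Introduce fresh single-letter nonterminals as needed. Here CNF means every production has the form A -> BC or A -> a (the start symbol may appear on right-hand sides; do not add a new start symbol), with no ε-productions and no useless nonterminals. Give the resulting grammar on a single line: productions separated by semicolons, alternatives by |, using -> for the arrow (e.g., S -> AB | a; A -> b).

No ε-productions.
After unit-elimination: S -> ic | EFS; E -> cE | cc; F -> i | ic | EFS | FSi.
TERM: introduce A -> c, B -> i and substitute in every rule of length ≥2.
BIN: F -> EFS becomes F -> EC, C -> FS; F -> FSB becomes F -> FD, D -> SB; S -> EFS becomes S -> EG, G -> FS.

S -> BA | EG; A -> c; B -> i; C -> FS; D -> SB; E -> AA | AE; F -> i | BA | EC | FD; G -> FS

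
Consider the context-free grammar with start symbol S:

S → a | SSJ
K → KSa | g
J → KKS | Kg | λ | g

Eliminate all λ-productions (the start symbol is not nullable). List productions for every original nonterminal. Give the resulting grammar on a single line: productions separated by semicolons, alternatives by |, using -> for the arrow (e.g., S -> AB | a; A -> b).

Nullable set: {J}.
S -> SSJ: J nullable, giving SS | SSJ.
Drop J -> λ.
Unchanged (no nullable symbols): S -> a; J -> KKS; J -> Kg; J -> g; K -> KSa; K -> g.

S -> a | SS | SSJ; J -> g | Kg | KKS; K -> g | KSa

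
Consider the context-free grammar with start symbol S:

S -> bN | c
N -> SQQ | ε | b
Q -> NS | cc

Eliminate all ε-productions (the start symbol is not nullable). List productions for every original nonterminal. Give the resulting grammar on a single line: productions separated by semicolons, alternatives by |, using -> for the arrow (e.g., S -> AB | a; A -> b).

S -> b | c | bN; N -> b | SQQ; Q -> S | NS | cc

Nullable set: {N}.
S -> bN: N nullable, giving b | bN.
Drop N -> ε.
Q -> NS: N nullable, giving NS | S.
Unchanged (no nullable symbols): S -> c; N -> SQQ; N -> b; Q -> cc.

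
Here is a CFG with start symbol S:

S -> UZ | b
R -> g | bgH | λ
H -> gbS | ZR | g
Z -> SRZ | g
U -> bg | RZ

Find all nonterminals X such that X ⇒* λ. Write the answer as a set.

{R}

Directly nullable (have an ε-rule): {R}.
Not nullable: H, S, U, Z — each has a terminal in every rule's right-hand side or depends on a non-nullable symbol.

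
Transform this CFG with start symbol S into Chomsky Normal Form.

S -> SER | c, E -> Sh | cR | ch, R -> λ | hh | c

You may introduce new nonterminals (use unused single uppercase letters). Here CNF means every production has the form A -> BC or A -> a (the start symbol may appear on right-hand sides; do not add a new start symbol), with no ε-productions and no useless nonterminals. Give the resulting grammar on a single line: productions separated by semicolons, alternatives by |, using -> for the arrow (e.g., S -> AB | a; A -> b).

S -> c | SC | SE; A -> h; B -> c; C -> ER; E -> c | BA | BR | SA; R -> c | AA

Nullable: {R}; after ε-elimination: S -> c | SE | SER; E -> c | Sh | cR | ch; R -> c | hh.
No unit productions to eliminate.
TERM: introduce B -> c, A -> h and substitute in every rule of length ≥2.
BIN: S -> SER becomes S -> SC, C -> ER.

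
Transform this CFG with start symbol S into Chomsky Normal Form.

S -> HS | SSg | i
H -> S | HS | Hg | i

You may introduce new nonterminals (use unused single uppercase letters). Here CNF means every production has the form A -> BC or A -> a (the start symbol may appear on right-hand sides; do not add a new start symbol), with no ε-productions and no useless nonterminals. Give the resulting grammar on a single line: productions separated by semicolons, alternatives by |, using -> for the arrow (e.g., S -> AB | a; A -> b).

S -> i | HS | SC; A -> g; B -> SA; C -> SA; H -> i | HA | HS | SB

No ε-productions.
After unit-elimination: S -> i | HS | SSg; H -> i | HS | Hg | SSg.
TERM: introduce A -> g and substitute in every rule of length ≥2.
BIN: H -> SSA becomes H -> SB, B -> SA; S -> SSA becomes S -> SC, C -> SA.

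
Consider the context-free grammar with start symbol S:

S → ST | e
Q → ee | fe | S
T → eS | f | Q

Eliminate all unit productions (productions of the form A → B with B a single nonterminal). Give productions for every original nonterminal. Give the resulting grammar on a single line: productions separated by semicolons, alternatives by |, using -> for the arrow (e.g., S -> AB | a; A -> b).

S -> e | ST; Q -> e | ST | ee | fe; T -> e | f | ST | eS | ee | fe

Unit productions: Q->S, T->Q.
Unit pairs (A ⇒* B via units): (Q,S), (T,Q), (T,S).
S: inherits non-unit rules of {S} → ST | e.
Q: inherits non-unit rules of {Q, S} → ST | e | ee | fe.
T: inherits non-unit rules of {Q, S, T} → ST | e | eS | ee | f | fe.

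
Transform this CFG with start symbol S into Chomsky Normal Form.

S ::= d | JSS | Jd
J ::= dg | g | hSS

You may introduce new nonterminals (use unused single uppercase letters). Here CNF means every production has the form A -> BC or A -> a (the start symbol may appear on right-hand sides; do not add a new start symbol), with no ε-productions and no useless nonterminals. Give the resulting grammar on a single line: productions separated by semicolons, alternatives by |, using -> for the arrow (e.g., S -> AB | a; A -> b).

No ε-productions.
No unit productions to eliminate.
TERM: introduce A -> d, B -> g, C -> h and substitute in every rule of length ≥2.
BIN: J -> CSS becomes J -> CD, D -> SS; S -> JSS becomes S -> JE, E -> SS.

S -> d | JA | JE; A -> d; B -> g; C -> h; D -> SS; E -> SS; J -> g | AB | CD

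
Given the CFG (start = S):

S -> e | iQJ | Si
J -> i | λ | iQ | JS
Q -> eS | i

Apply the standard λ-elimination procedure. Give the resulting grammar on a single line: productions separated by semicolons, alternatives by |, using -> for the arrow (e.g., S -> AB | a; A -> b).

Nullable set: {J}.
S -> iQJ: J nullable, giving iQ | iQJ.
Drop J -> λ.
J -> JS: J nullable, giving JS | S.
Unchanged (no nullable symbols): S -> Si; S -> e; J -> i; J -> iQ; Q -> eS; Q -> i.

S -> e | Si | iQ | iQJ; J -> S | i | JS | iQ; Q -> i | eS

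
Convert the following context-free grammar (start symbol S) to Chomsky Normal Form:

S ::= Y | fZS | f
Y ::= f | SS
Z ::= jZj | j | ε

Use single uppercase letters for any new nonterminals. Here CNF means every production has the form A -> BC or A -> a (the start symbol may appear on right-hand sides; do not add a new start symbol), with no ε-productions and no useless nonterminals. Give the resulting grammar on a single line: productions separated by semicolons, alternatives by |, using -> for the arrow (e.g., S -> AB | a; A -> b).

Nullable: {Z}; after ε-elimination: S -> Y | f | fS | fZS; Y -> f | SS; Z -> j | jj | jZj.
After unit-elimination: S -> f | SS | fS | fZS; Y -> f | SS; Z -> j | jj | jZj.
TERM: introduce A -> f, B -> j and substitute in every rule of length ≥2.
BIN: S -> AZS becomes S -> AC, C -> ZS; Z -> BZB becomes Z -> BD, D -> ZB.
Drop unreachable/unproductive: Y.

S -> f | AC | AS | SS; A -> f; B -> j; C -> ZS; D -> ZB; Z -> j | BB | BD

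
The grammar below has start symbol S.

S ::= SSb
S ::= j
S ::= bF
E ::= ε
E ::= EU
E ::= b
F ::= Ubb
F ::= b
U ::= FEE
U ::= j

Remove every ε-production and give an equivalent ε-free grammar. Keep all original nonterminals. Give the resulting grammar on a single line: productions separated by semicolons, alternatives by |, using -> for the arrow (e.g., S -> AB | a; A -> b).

Nullable set: {E}.
Drop E -> ε.
E -> EU: E nullable, giving EU | U.
U -> FEE: E, E nullable, giving F | FE | FEE.
Unchanged (no nullable symbols): S -> SSb; S -> bF; S -> j; E -> b; F -> Ubb; F -> b; U -> j.

S -> j | bF | SSb; E -> U | b | EU; F -> b | Ubb; U -> F | j | FE | FEE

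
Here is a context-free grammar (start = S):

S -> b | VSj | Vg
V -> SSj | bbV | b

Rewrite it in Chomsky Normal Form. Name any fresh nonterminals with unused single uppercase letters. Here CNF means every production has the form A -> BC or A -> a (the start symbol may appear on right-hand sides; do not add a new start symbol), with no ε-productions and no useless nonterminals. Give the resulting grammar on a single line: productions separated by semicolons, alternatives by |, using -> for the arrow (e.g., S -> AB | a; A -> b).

No ε-productions.
No unit productions to eliminate.
TERM: introduce C -> b, B -> g, A -> j and substitute in every rule of length ≥2.
BIN: S -> VSA becomes S -> VD, D -> SA; V -> CCV becomes V -> CE, E -> CV; V -> SSA becomes V -> SF, F -> SA.

S -> b | VB | VD; A -> j; B -> g; C -> b; D -> SA; E -> CV; F -> SA; V -> b | CE | SF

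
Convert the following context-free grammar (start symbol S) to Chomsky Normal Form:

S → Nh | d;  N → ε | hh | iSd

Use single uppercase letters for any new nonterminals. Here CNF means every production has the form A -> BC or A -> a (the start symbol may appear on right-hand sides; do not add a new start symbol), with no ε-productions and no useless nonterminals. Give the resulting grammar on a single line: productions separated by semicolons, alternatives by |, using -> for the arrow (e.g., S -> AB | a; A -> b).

S -> d | h | NA; A -> h; B -> i; C -> d; D -> SC; N -> AA | BD

Nullable: {N}; after ε-elimination: S -> d | h | Nh; N -> hh | iSd.
No unit productions to eliminate.
TERM: introduce C -> d, A -> h, B -> i and substitute in every rule of length ≥2.
BIN: N -> BSC becomes N -> BD, D -> SC.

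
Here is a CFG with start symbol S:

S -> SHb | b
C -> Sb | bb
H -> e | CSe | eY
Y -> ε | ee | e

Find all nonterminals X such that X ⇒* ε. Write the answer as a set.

Directly nullable (have an ε-rule): {Y}.
Not nullable: C, H, S — each has a terminal in every rule's right-hand side or depends on a non-nullable symbol.

{Y}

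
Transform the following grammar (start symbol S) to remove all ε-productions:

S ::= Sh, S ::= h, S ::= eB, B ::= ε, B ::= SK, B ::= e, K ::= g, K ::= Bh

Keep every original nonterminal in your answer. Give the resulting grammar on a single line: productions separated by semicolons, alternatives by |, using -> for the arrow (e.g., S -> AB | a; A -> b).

S -> e | h | Sh | eB; B -> e | SK; K -> g | h | Bh

Nullable set: {B}.
S -> eB: B nullable, giving e | eB.
Drop B -> ε.
K -> Bh: B nullable, giving Bh | h.
Unchanged (no nullable symbols): S -> Sh; S -> h; B -> SK; B -> e; K -> g.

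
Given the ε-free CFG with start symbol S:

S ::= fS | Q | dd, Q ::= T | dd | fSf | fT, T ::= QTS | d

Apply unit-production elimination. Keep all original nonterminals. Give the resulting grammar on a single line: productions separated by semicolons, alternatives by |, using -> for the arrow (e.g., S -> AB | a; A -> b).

S -> d | dd | fS | fT | QTS | fSf; Q -> d | dd | fT | QTS | fSf; T -> d | QTS

Unit productions: Q->T, S->Q.
Unit pairs (A ⇒* B via units): (Q,T), (S,Q), (S,T).
S: inherits non-unit rules of {Q, S, T} → QTS | d | dd | fS | fSf | fT.
Q: inherits non-unit rules of {Q, T} → QTS | d | dd | fSf | fT.
T: inherits non-unit rules of {T} → QTS | d.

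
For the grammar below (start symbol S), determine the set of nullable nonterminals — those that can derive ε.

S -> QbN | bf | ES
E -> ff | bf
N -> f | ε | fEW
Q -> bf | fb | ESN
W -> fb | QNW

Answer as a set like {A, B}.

Directly nullable (have an ε-rule): {N}.
Not nullable: E, Q, S, W — each has a terminal in every rule's right-hand side or depends on a non-nullable symbol.

{N}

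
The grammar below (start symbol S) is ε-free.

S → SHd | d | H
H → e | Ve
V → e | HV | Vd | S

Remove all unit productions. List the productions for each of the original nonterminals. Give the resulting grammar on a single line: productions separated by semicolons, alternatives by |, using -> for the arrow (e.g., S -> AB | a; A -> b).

S -> d | e | Ve | SHd; H -> e | Ve; V -> d | e | HV | Vd | Ve | SHd

Unit productions: S->H, V->S.
Unit pairs (A ⇒* B via units): (S,H), (V,H), (V,S).
S: inherits non-unit rules of {H, S} → SHd | Ve | d | e.
H: inherits non-unit rules of {H} → Ve | e.
V: inherits non-unit rules of {H, S, V} → HV | SHd | Vd | Ve | d | e.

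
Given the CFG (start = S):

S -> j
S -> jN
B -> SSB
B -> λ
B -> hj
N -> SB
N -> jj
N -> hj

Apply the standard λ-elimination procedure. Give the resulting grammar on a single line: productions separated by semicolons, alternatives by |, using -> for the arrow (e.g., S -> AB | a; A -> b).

S -> j | jN; B -> SS | hj | SSB; N -> S | SB | hj | jj

Nullable set: {B}.
Drop B -> λ.
B -> SSB: B nullable, giving SS | SSB.
N -> SB: B nullable, giving S | SB.
Unchanged (no nullable symbols): S -> j; S -> jN; B -> hj; N -> hj; N -> jj.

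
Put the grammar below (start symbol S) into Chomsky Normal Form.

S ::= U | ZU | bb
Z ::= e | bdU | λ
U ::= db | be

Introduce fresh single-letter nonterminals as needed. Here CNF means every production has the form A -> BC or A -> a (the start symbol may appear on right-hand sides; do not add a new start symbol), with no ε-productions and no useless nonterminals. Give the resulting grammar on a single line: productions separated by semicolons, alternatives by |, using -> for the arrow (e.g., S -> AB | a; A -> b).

Nullable: {Z}; after ε-elimination: S -> U | ZU | bb; U -> be | db; Z -> e | bdU.
After unit-elimination: S -> ZU | bb | be | db; U -> be | db; Z -> e | bdU.
TERM: introduce A -> b, C -> d, B -> e and substitute in every rule of length ≥2.
BIN: Z -> ACU becomes Z -> AD, D -> CU.

S -> AA | AB | CA | ZU; A -> b; B -> e; C -> d; D -> CU; U -> AB | CA; Z -> e | AD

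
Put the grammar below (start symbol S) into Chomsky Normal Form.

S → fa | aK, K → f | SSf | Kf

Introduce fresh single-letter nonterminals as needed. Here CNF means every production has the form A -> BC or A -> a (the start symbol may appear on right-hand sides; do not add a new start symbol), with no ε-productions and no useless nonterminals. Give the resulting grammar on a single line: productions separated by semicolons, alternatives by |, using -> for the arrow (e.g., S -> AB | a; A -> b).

S -> AB | BK; A -> f; B -> a; C -> SA; K -> f | KA | SC

No ε-productions.
No unit productions to eliminate.
TERM: introduce B -> a, A -> f and substitute in every rule of length ≥2.
BIN: K -> SSA becomes K -> SC, C -> SA.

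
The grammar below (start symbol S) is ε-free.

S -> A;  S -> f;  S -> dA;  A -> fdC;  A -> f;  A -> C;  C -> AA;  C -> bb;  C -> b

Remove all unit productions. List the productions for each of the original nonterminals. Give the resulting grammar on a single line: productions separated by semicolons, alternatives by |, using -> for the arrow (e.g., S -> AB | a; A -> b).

S -> b | f | AA | bb | dA | fdC; A -> b | f | AA | bb | fdC; C -> b | AA | bb

Unit productions: A->C, S->A.
Unit pairs (A ⇒* B via units): (A,C), (S,A), (S,C).
S: inherits non-unit rules of {A, C, S} → AA | b | bb | dA | f | fdC.
A: inherits non-unit rules of {A, C} → AA | b | bb | f | fdC.
C: inherits non-unit rules of {C} → AA | b | bb.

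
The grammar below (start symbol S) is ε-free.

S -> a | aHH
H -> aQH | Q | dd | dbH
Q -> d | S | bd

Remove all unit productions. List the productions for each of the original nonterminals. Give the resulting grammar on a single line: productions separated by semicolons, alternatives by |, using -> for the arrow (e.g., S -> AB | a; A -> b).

S -> a | aHH; H -> a | d | bd | dd | aHH | aQH | dbH; Q -> a | d | bd | aHH

Unit productions: H->Q, Q->S.
Unit pairs (A ⇒* B via units): (H,Q), (H,S), (Q,S).
S: inherits non-unit rules of {S} → a | aHH.
H: inherits non-unit rules of {H, Q, S} → a | aHH | aQH | bd | d | dbH | dd.
Q: inherits non-unit rules of {Q, S} → a | aHH | bd | d.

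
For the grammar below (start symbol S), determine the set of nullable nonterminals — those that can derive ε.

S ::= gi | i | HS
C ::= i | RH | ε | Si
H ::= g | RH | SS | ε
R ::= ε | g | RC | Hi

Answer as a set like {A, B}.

Directly nullable (have an ε-rule): {C, H, R}.
Not nullable: S — each has a terminal in every rule's right-hand side or depends on a non-nullable symbol.

{C, H, R}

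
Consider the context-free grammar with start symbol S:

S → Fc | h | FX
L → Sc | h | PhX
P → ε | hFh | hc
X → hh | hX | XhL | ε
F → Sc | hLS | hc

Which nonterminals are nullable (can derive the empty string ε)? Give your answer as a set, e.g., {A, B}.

{P, X}

Directly nullable (have an ε-rule): {P, X}.
Not nullable: F, L, S — each has a terminal in every rule's right-hand side or depends on a non-nullable symbol.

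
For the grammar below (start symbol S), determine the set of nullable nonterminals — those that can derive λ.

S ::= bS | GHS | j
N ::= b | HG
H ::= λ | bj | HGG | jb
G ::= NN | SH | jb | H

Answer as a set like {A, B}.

Directly nullable (have an ε-rule): {H}.
G is nullable via G -> H (every symbol on the right is already known nullable).
N is nullable via N -> HG (every symbol on the right is already known nullable).
Not nullable: S — each has a terminal in every rule's right-hand side or depends on a non-nullable symbol.

{G, H, N}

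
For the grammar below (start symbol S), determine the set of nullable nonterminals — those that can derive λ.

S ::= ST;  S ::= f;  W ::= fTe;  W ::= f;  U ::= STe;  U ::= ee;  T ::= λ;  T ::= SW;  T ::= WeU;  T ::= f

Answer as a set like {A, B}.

Directly nullable (have an ε-rule): {T}.
Not nullable: S, U, W — each has a terminal in every rule's right-hand side or depends on a non-nullable symbol.

{T}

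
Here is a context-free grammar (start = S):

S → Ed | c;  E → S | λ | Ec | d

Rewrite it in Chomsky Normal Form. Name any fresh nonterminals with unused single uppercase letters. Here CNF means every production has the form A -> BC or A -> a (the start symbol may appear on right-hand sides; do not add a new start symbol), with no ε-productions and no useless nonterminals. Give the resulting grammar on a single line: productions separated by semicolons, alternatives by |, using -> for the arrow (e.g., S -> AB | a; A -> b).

S -> c | d | EB; A -> c; B -> d; E -> c | d | EA | EB

Nullable: {E}; after ε-elimination: S -> c | d | Ed; E -> S | c | d | Ec.
After unit-elimination: S -> c | d | Ed; E -> c | d | Ec | Ed.
TERM: introduce A -> c, B -> d and substitute in every rule of length ≥2.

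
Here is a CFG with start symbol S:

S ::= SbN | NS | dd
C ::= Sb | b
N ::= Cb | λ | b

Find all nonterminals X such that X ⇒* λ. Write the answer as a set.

{N}

Directly nullable (have an ε-rule): {N}.
Not nullable: C, S — each has a terminal in every rule's right-hand side or depends on a non-nullable symbol.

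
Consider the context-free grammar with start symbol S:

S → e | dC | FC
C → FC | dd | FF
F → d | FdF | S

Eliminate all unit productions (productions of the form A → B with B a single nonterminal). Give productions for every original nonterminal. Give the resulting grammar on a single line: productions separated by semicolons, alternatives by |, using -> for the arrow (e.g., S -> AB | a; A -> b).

S -> e | FC | dC; C -> FC | FF | dd; F -> d | e | FC | dC | FdF

Unit productions: F->S.
Unit pairs (A ⇒* B via units): (F,S).
S: inherits non-unit rules of {S} → FC | dC | e.
C: inherits non-unit rules of {C} → FC | FF | dd.
F: inherits non-unit rules of {F, S} → FC | FdF | d | dC | e.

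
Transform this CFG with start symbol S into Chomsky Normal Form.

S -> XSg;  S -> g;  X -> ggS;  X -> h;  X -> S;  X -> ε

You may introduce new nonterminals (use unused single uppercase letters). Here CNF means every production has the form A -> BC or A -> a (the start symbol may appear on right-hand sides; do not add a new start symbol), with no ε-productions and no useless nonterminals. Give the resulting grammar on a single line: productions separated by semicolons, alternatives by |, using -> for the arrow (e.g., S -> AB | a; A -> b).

S -> g | SA | XB; A -> g; B -> SA; C -> AS; D -> SA; X -> g | h | AC | SA | XD

Nullable: {X}; after ε-elimination: S -> g | Sg | XSg; X -> S | h | ggS.
After unit-elimination: S -> g | Sg | XSg; X -> g | h | Sg | XSg | ggS.
TERM: introduce A -> g and substitute in every rule of length ≥2.
BIN: S -> XSA becomes S -> XB, B -> SA; X -> AAS becomes X -> AC, C -> AS; X -> XSA becomes X -> XD, D -> SA.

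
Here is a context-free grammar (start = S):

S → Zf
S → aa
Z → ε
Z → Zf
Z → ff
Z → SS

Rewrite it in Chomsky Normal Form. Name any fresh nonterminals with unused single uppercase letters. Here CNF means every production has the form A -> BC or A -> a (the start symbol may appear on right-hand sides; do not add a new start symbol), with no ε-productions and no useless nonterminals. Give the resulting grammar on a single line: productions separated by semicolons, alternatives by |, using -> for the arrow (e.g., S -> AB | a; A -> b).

S -> f | BB | ZA; A -> f; B -> a; Z -> f | AA | SS | ZA

Nullable: {Z}; after ε-elimination: S -> f | Zf | aa; Z -> f | SS | Zf | ff.
No unit productions to eliminate.
TERM: introduce B -> a, A -> f and substitute in every rule of length ≥2.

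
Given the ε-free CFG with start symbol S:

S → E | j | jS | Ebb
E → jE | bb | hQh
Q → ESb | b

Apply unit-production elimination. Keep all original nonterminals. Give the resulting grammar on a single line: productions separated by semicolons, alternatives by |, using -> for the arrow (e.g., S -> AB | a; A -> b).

S -> j | bb | jE | jS | Ebb | hQh; E -> bb | jE | hQh; Q -> b | ESb

Unit productions: S->E.
Unit pairs (A ⇒* B via units): (S,E).
S: inherits non-unit rules of {E, S} → Ebb | bb | hQh | j | jE | jS.
E: inherits non-unit rules of {E} → bb | hQh | jE.
Q: inherits non-unit rules of {Q} → ESb | b.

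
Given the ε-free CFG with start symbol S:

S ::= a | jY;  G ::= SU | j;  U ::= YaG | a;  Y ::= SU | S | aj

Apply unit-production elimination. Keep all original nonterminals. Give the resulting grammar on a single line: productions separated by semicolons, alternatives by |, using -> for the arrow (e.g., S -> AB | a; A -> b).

S -> a | jY; G -> j | SU; U -> a | YaG; Y -> a | SU | aj | jY

Unit productions: Y->S.
Unit pairs (A ⇒* B via units): (Y,S).
S: inherits non-unit rules of {S} → a | jY.
G: inherits non-unit rules of {G} → SU | j.
U: inherits non-unit rules of {U} → YaG | a.
Y: inherits non-unit rules of {S, Y} → SU | a | aj | jY.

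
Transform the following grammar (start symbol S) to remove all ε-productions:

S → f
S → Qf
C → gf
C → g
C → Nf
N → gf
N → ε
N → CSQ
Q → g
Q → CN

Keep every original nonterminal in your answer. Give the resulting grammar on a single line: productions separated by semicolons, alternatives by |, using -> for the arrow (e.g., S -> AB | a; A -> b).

Nullable set: {N}.
C -> Nf: N nullable, giving Nf | f.
Drop N -> ε.
Q -> CN: N nullable, giving C | CN.
Unchanged (no nullable symbols): S -> Qf; S -> f; C -> g; C -> gf; N -> CSQ; N -> gf; Q -> g.

S -> f | Qf; C -> f | g | Nf | gf; N -> gf | CSQ; Q -> C | g | CN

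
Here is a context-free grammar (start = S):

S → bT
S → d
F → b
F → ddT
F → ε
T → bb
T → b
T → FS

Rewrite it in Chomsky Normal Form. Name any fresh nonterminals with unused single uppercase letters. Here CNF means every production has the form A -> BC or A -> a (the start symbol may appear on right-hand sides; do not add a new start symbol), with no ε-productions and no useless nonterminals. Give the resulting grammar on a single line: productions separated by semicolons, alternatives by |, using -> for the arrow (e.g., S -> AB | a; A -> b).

Nullable: {F}; after ε-elimination: S -> d | bT; F -> b | ddT; T -> S | b | FS | bb.
After unit-elimination: S -> d | bT; F -> b | ddT; T -> b | d | FS | bT | bb.
TERM: introduce B -> b, A -> d and substitute in every rule of length ≥2.
BIN: F -> AAT becomes F -> AC, C -> AT.

S -> d | BT; A -> d; B -> b; C -> AT; F -> b | AC; T -> b | d | BB | BT | FS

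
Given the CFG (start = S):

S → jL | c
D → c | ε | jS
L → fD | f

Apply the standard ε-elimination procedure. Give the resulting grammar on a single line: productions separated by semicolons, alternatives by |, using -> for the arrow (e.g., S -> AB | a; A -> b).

S -> c | jL; D -> c | jS; L -> f | fD

Nullable set: {D}.
Drop D -> ε.
L -> fD: D nullable, giving f | fD.
Unchanged (no nullable symbols): S -> c; S -> jL; D -> c; D -> jS; L -> f.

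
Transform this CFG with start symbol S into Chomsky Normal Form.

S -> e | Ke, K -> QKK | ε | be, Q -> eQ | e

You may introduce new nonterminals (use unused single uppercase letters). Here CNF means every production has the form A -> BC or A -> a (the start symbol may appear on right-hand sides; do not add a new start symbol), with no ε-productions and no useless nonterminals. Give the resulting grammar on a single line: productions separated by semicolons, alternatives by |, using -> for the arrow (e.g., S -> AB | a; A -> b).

S -> e | KB; A -> b; B -> e; C -> KK; K -> e | AB | BQ | QC | QK; Q -> e | BQ

Nullable: {K}; after ε-elimination: S -> e | Ke; K -> Q | QK | be | QKK; Q -> e | eQ.
After unit-elimination: S -> e | Ke; K -> e | QK | be | eQ | QKK; Q -> e | eQ.
TERM: introduce A -> b, B -> e and substitute in every rule of length ≥2.
BIN: K -> QKK becomes K -> QC, C -> KK.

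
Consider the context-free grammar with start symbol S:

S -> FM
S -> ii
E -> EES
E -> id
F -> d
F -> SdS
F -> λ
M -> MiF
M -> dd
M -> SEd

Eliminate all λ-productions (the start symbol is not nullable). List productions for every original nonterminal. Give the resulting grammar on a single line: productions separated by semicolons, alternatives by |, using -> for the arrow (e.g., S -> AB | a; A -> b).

S -> M | FM | ii; E -> id | EES; F -> d | SdS; M -> Mi | dd | MiF | SEd

Nullable set: {F}.
S -> FM: F nullable, giving FM | M.
Drop F -> λ.
M -> MiF: F nullable, giving Mi | MiF.
Unchanged (no nullable symbols): S -> ii; E -> EES; E -> id; F -> SdS; F -> d; M -> SEd; M -> dd.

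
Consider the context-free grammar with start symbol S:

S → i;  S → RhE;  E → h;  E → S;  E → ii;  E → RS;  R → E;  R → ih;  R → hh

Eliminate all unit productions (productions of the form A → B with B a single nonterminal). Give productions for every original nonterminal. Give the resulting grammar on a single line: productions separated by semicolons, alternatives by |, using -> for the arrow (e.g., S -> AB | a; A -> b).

S -> i | RhE; E -> h | i | RS | ii | RhE; R -> h | i | RS | hh | ih | ii | RhE

Unit productions: E->S, R->E.
Unit pairs (A ⇒* B via units): (E,S), (R,E), (R,S).
S: inherits non-unit rules of {S} → RhE | i.
E: inherits non-unit rules of {E, S} → RS | RhE | h | i | ii.
R: inherits non-unit rules of {E, R, S} → RS | RhE | h | hh | i | ih | ii.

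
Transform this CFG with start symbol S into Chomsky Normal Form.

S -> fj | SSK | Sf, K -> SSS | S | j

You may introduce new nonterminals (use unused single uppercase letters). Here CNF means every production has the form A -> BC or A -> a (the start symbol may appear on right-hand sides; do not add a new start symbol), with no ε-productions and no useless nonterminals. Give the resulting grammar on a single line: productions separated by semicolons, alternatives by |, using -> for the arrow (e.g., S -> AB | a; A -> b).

S -> AB | SA | SE; A -> f; B -> j; C -> SK; D -> SS; E -> SK; K -> j | AB | SA | SC | SD

No ε-productions.
After unit-elimination: S -> Sf | fj | SSK; K -> j | Sf | fj | SSK | SSS.
TERM: introduce A -> f, B -> j and substitute in every rule of length ≥2.
BIN: K -> SSK becomes K -> SC, C -> SK; K -> SSS becomes K -> SD, D -> SS; S -> SSK becomes S -> SE, E -> SK.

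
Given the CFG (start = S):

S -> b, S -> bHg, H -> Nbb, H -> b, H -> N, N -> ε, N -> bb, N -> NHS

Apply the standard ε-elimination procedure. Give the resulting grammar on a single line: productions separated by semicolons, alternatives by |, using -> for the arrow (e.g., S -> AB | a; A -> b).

Nullable set: {H, N}.
S -> bHg: H nullable, giving bHg | bg.
H -> N: N nullable, giving N.
H -> Nbb: N nullable, giving Nbb | bb.
Drop N -> ε.
N -> NHS: N, H nullable, giving HS | NHS | NS | S.
Unchanged (no nullable symbols): S -> b; H -> b; N -> bb.

S -> b | bg | bHg; H -> N | b | bb | Nbb; N -> S | HS | NS | bb | NHS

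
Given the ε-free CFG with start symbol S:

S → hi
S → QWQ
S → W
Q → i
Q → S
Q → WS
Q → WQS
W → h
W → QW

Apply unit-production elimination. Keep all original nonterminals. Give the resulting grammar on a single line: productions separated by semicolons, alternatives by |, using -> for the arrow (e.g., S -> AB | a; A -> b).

S -> h | QW | hi | QWQ; Q -> h | i | QW | WS | hi | QWQ | WQS; W -> h | QW

Unit productions: Q->S, S->W.
Unit pairs (A ⇒* B via units): (Q,S), (Q,W), (S,W).
S: inherits non-unit rules of {S, W} → QW | QWQ | h | hi.
Q: inherits non-unit rules of {Q, S, W} → QW | QWQ | WQS | WS | h | hi | i.
W: inherits non-unit rules of {W} → QW | h.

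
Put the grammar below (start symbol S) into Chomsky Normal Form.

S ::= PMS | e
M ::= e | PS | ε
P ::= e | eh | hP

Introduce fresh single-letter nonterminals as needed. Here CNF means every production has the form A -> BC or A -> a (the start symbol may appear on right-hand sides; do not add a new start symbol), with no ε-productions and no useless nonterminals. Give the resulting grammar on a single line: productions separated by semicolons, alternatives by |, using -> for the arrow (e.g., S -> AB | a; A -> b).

Nullable: {M}; after ε-elimination: S -> e | PS | PMS; M -> e | PS; P -> e | eh | hP.
No unit productions to eliminate.
TERM: introduce A -> e, B -> h and substitute in every rule of length ≥2.
BIN: S -> PMS becomes S -> PC, C -> MS.

S -> e | PC | PS; A -> e; B -> h; C -> MS; M -> e | PS; P -> e | AB | BP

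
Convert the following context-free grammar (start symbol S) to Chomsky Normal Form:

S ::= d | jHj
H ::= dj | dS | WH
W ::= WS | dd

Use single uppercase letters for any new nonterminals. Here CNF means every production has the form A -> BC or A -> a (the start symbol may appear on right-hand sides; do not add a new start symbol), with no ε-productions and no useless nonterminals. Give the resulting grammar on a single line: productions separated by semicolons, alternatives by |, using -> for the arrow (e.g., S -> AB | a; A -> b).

S -> d | BC; A -> d; B -> j; C -> HB; H -> AB | AS | WH; W -> AA | WS

No ε-productions.
No unit productions to eliminate.
TERM: introduce A -> d, B -> j and substitute in every rule of length ≥2.
BIN: S -> BHB becomes S -> BC, C -> HB.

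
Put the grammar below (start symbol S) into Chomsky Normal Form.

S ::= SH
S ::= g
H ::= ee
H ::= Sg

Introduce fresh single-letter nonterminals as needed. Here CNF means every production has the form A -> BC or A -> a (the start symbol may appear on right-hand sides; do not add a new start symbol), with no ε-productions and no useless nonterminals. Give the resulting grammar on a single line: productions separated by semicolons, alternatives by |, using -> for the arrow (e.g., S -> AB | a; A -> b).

No ε-productions.
No unit productions to eliminate.
TERM: introduce B -> e, A -> g and substitute in every rule of length ≥2.

S -> g | SH; A -> g; B -> e; H -> BB | SA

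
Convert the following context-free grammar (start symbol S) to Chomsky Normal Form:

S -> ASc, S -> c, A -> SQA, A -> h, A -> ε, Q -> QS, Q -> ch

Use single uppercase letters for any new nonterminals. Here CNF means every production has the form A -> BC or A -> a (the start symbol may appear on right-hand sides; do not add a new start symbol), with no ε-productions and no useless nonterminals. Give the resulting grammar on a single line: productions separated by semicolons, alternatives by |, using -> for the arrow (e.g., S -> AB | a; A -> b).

Nullable: {A}; after ε-elimination: S -> c | Sc | ASc; A -> h | SQ | SQA; Q -> QS | ch.
No unit productions to eliminate.
TERM: introduce B -> c, C -> h and substitute in every rule of length ≥2.
BIN: A -> SQA becomes A -> SD, D -> QA; S -> ASB becomes S -> AE, E -> SB.

S -> c | AE | SB; A -> h | SD | SQ; B -> c; C -> h; D -> QA; E -> SB; Q -> BC | QS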